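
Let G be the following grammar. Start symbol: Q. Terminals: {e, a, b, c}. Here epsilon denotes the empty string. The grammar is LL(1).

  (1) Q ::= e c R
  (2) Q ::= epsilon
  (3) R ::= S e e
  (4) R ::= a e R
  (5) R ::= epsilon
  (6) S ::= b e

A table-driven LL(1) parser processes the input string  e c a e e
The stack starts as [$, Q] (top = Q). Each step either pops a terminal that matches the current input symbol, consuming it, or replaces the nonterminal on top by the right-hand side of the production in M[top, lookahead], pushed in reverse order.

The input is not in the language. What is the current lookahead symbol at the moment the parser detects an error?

e

     Stack    Input        Action
  1  $ Q      e c a e e $  expand Q ::= e c R
  2  $ R c e  e c a e e $  match e
  3  $ R c    c a e e $    match c
  4  $ R      a e e $      expand R ::= a e R
  5  $ R e a  a e e $      match a
  6  $ R e    e e $        match e
  7  $ R      e $          error: M[R, e] is empty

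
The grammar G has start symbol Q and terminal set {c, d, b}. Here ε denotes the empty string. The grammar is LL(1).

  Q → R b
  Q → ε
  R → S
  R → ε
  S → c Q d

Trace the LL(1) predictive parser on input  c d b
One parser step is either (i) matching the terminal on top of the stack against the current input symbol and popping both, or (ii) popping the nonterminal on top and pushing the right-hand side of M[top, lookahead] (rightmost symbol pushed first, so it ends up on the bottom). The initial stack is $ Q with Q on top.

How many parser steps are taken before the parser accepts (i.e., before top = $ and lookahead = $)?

7

step 1: stack=$ Q  input=c d b $  — expand Q → R b
step 2: stack=$ b R  input=c d b $  — expand R → S
step 3: stack=$ b S  input=c d b $  — expand S → c Q d
step 4: stack=$ b d Q c  input=c d b $  — match c
step 5: stack=$ b d Q  input=d b $  — expand Q → ε
step 6: stack=$ b d  input=d b $  — match d
step 7: stack=$ b  input=b $  — match b
Accept reached after 7 steps.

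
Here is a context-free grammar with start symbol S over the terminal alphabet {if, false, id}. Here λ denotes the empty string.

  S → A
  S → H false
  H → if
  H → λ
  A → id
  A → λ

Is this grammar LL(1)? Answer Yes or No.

Yes

FIRST(S) = {λ, false, id, if}
FIRST(H) = {λ, if}
FIRST(A) = {λ, id}
FOLLOW(S) = {$}
FOLLOW(H) = {false}
FOLLOW(A) = {$}
Each cell of M receives at most one production.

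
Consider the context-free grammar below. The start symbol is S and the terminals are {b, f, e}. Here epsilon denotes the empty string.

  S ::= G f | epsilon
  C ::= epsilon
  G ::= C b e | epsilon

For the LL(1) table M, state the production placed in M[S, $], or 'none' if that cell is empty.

S ::= epsilon

FIRST(C): from C::=epsilon we get {epsilon}. So FIRST(C) = {epsilon}.
FIRST(G): from G::=C b e we get {b}; from G::=epsilon we get {epsilon}. So FIRST(G) = {epsilon, b}.
FIRST(S): from S::=G f we get {b, f}; from S::=epsilon we get {epsilon}. So FIRST(S) = {epsilon, b, f}.
FOLLOW(S) includes $ since S is the start symbol.
FOLLOW(S): S appears on no right-hand side. Thus FOLLOW(S) = {$}.
For S ::= G f: FIRST(G f) = {b, f}, so it goes in M[S, t] for t ∈ {b, f}.
For S ::= epsilon: FIRST(epsilon) = {epsilon}, so it goes in M[S, t] for t ∈ {}; since epsilon ∈ FIRST, also for every t ∈ FOLLOW(S) = {$}.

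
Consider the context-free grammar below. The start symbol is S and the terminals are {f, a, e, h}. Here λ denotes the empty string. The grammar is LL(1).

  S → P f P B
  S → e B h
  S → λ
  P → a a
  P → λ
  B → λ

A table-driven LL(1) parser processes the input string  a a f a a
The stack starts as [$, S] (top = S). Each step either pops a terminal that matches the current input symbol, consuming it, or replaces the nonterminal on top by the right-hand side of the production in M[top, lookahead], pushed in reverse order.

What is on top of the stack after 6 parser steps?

a

     Stack        Input        Action
  1  $ S          a a f a a $  expand S → P f P B
  2  $ B P f P    a a f a a $  expand P → a a
  3  $ B P f a a  a a f a a $  match a
  4  $ B P f a    a f a a $    match a
  5  $ B P f      f a a $      match f
  6  $ B P        a a $        expand P → a a
Stack after step 6: $ B a a (top = a).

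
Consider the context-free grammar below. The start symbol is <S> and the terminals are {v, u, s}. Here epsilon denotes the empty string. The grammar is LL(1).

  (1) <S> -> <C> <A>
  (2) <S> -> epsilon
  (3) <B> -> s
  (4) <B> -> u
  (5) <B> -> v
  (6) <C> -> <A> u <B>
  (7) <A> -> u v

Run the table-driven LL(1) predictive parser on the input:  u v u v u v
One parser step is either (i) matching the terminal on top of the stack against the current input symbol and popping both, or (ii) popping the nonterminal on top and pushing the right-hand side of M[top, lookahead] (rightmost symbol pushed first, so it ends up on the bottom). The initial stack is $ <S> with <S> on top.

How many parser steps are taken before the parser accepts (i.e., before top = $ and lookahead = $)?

      Stack            Input          Action
   1  $ <S>            u v u v u v $  expand <S> -> <C> <A>
   2  $ <A> <C>        u v u v u v $  expand <C> -> <A> u <B>
   3  $ <A> <B> u <A>  u v u v u v $  expand <A> -> u v
   4  $ <A> <B> u v u  u v u v u v $  match u
   5  $ <A> <B> u v    v u v u v $    match v
   6  $ <A> <B> u      u v u v $      match u
   7  $ <A> <B>        v u v $        expand <B> -> v
   8  $ <A> v          v u v $        match v
   9  $ <A>            u v $          expand <A> -> u v
  10  $ v u            u v $          match u
  11  $ v              v $            match v
Accept reached after 11 steps.

11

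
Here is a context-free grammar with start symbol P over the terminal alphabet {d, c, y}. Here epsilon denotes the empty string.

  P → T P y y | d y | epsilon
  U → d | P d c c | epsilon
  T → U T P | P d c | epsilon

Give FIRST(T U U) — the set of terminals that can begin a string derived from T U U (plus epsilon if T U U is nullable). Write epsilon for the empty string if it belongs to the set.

{epsilon, d, y}

FIRST(P) = {epsilon, d, y}  (via T P y y)
FIRST(U) = {epsilon, d, y}  (via P d c c)
FIRST(T) = {epsilon, d, y}  (via U T P, P d c)
FIRST(T U U): take FIRST of each symbol in turn, carrying on past any symbol whose FIRST contains epsilon; result {epsilon, d, y}.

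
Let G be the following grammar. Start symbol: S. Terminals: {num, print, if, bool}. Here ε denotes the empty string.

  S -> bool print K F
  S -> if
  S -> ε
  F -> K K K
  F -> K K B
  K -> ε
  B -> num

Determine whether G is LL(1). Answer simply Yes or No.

FIRST(S) = {ε, bool, if}
FIRST(F) = {ε, num}
FIRST(K) = {ε}
FIRST(B) = {num}
FOLLOW(S) = {$}
FOLLOW(F) = {$}
FOLLOW(K) = {$, num}
FOLLOW(B) = {$}
Each cell of M receives at most one production.

Yes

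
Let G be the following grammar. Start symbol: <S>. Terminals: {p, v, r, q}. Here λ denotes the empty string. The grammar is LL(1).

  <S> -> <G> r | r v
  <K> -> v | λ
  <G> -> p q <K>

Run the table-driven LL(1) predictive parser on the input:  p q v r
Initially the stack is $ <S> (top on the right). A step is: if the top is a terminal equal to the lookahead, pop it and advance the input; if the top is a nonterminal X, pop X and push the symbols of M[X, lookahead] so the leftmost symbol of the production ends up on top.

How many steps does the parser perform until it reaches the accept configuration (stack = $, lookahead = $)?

step 1: stack=$ <S>  input=p q v r $  — expand <S> -> <G> r
step 2: stack=$ r <G>  input=p q v r $  — expand <G> -> p q <K>
step 3: stack=$ r <K> q p  input=p q v r $  — match p
step 4: stack=$ r <K> q  input=q v r $  — match q
step 5: stack=$ r <K>  input=v r $  — expand <K> -> v
step 6: stack=$ r v  input=v r $  — match v
step 7: stack=$ r  input=r $  — match r
Accept reached after 7 steps.

7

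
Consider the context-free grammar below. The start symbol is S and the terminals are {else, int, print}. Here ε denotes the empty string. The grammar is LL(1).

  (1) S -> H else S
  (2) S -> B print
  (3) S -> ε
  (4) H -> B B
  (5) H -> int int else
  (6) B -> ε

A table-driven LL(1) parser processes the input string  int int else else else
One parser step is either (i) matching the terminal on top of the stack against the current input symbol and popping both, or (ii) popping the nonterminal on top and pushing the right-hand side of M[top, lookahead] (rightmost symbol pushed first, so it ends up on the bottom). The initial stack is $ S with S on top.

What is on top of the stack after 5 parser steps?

else

     Stack                  Input                     Action
  1  $ S                    int int else else else $  expand S -> H else S
  2  $ S else H             int int else else else $  expand H -> int int else
  3  $ S else else int int  int int else else else $  match int
  4  $ S else else int      int else else else $      match int
  5  $ S else else          else else else $          match else
Stack after step 5: $ S else (top = else).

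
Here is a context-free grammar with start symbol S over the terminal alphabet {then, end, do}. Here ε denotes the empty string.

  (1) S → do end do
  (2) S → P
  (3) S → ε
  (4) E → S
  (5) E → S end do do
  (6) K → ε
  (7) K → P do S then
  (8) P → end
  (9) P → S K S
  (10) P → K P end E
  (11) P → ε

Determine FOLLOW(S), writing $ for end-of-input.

{$, do, end, then}

FIRST(S): from S→do end do we get {do}; from S→P we get {ε, do, end}; from S→ε we get {ε}. So FIRST(S) = {ε, do, end}.
FIRST(E): from E→S we get {ε, do, end}; from E→S end do do we get {do, end}. So FIRST(E) = {ε, do, end}.
FIRST(K): from K→ε we get {ε}; from K→P do S then we get {do, end}. So FIRST(K) = {ε, do, end}.
FIRST(P): from P→end we get {end}; from P→S K S we get {ε, do, end}; from P→K P end E we get {do, end}; from P→ε we get {ε}. So FIRST(P) = {ε, do, end}.
FOLLOW(S) includes $ since S is the start symbol.
FOLLOW(S): in E→S, the suffix after S is empty, so FOLLOW(S) ⊇ FOLLOW(E) = {$, do, end, then}; in E→S end do do, S is followed by end do do with FIRST {end}; in K→P do S then, S is followed by then with FIRST {then}; in P→S K S (occurrence 1), S is followed by K S with FIRST {ε, do, end}; in P→S K S (occurrence 1), the suffix after S is nullable, so FOLLOW(S) ⊇ FOLLOW(P) = {$, do, end, then}; in P→S K S (occurrence 2), the suffix after S is empty, so FOLLOW(S) ⊇ FOLLOW(P) = {$, do, end, then}. Thus FOLLOW(S) = {$, do, end, then}.
FOLLOW(P): in S→P, the suffix after P is empty, so FOLLOW(P) ⊇ FOLLOW(S) = {$, do, end, then}; in K→P do S then, P is followed by do S then with FIRST {do}; in P→K P end E, P is followed by end E with FIRST {end}. Thus FOLLOW(P) = {$, do, end, then}.
FOLLOW(E): in P→K P end E, the suffix after E is empty, so FOLLOW(E) ⊇ FOLLOW(P) = {$, do, end, then}. Thus FOLLOW(E) = {$, do, end, then}.
FOLLOW(K): in P→S K S, K is followed by S with FIRST {ε, do, end}; in P→S K S, the suffix after K is nullable, so FOLLOW(K) ⊇ FOLLOW(P) = {$, do, end, then}; in P→K P end E, K is followed by P end E with FIRST {do, end}. Thus FOLLOW(K) = {$, do, end, then}.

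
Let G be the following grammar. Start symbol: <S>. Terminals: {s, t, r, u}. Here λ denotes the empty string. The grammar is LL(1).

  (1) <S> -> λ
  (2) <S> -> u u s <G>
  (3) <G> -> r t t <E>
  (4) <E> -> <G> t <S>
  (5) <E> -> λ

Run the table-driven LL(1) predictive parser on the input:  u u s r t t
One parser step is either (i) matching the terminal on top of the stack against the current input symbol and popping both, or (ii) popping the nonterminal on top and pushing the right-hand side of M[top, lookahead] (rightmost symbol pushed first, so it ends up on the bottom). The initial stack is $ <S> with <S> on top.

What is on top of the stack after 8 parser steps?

step 1: stack=$ <S>  input=u u s r t t $  — expand <S> -> u u s <G>
step 2: stack=$ <G> s u u  input=u u s r t t $  — match u
step 3: stack=$ <G> s u  input=u s r t t $  — match u
step 4: stack=$ <G> s  input=s r t t $  — match s
step 5: stack=$ <G>  input=r t t $  — expand <G> -> r t t <E>
step 6: stack=$ <E> t t r  input=r t t $  — match r
step 7: stack=$ <E> t t  input=t t $  — match t
step 8: stack=$ <E> t  input=t $  — match t
Stack after step 8: $ <E> (top = <E>).

<E>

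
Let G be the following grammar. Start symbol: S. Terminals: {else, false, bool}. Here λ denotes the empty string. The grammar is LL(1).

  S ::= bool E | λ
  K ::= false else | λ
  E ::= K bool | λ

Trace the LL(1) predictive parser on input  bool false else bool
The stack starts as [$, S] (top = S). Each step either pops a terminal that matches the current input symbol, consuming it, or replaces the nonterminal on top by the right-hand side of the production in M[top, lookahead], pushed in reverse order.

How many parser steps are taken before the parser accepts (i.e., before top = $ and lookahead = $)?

     Stack              Input                   Action
  1  $ S                bool false else bool $  expand S ::= bool E
  2  $ E bool           bool false else bool $  match bool
  3  $ E                false else bool $       expand E ::= K bool
  4  $ bool K           false else bool $       expand K ::= false else
  5  $ bool else false  false else bool $       match false
  6  $ bool else        else bool $             match else
  7  $ bool             bool $                  match bool
Accept reached after 7 steps.

7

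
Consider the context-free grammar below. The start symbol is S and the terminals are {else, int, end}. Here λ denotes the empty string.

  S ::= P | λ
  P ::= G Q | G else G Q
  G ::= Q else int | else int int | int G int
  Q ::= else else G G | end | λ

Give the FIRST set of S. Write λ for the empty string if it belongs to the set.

FIRST(Q): from Q::=else else G G we get {else}; from Q::=end we get {end}; from Q::=λ we get {λ}. So FIRST(Q) = {λ, else, end}.
FIRST(G): from G::=Q else int we get {else, end}; from G::=else int int we get {else}; from G::=int G int we get {int}. So FIRST(G) = {else, end, int}.
FIRST(P): from P::=G Q we get {else, end, int}; from P::=G else G Q we get {else, end, int}. So FIRST(P) = {else, end, int}.
FIRST(S): from S::=P we get {else, end, int}; from S::=λ we get {λ}. So FIRST(S) = {λ, else, end, int}.

{λ, else, end, int}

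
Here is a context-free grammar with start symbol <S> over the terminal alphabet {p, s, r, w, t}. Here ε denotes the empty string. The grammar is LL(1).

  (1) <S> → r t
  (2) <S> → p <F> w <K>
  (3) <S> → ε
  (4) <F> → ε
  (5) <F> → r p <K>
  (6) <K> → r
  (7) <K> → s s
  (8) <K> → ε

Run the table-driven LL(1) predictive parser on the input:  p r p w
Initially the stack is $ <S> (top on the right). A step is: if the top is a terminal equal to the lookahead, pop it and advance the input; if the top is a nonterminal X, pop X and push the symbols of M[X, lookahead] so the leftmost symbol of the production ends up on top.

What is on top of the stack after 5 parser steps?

<K>

step 1: stack=$ <S>  input=p r p w $  — expand <S> → p <F> w <K>
step 2: stack=$ <K> w <F> p  input=p r p w $  — match p
step 3: stack=$ <K> w <F>  input=r p w $  — expand <F> → r p <K>
step 4: stack=$ <K> w <K> p r  input=r p w $  — match r
step 5: stack=$ <K> w <K> p  input=p w $  — match p
Stack after step 5: $ <K> w <K> (top = <K>).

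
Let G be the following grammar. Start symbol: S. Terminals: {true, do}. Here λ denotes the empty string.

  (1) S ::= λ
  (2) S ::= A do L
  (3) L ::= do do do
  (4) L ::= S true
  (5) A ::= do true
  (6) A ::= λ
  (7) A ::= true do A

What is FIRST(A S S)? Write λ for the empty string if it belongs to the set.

{λ, do, true}

FIRST(A): from A::=do true we get {do}; from A::=λ we get {λ}; from A::=true do A we get {true}. So FIRST(A) = {λ, do, true}.
FIRST(S): from S::=λ we get {λ}; from S::=A do L we get {do, true}. So FIRST(S) = {λ, do, true}.
FIRST(L): from L::=do do do we get {do}; from L::=S true we get {do, true}. So FIRST(L) = {do, true}.
FIRST(A S S): take FIRST of each symbol in turn, carrying on past any symbol whose FIRST contains λ; result {λ, do, true}.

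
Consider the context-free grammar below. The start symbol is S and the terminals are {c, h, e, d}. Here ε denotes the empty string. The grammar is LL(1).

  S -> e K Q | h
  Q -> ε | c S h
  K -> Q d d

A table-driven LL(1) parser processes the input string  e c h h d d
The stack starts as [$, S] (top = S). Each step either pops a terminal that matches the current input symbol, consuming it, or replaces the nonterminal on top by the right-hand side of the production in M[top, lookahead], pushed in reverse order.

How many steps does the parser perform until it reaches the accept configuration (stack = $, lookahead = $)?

step 1: stack=$ S  input=e c h h d d $  — expand S -> e K Q
step 2: stack=$ Q K e  input=e c h h d d $  — match e
step 3: stack=$ Q K  input=c h h d d $  — expand K -> Q d d
step 4: stack=$ Q d d Q  input=c h h d d $  — expand Q -> c S h
step 5: stack=$ Q d d h S c  input=c h h d d $  — match c
step 6: stack=$ Q d d h S  input=h h d d $  — expand S -> h
step 7: stack=$ Q d d h h  input=h h d d $  — match h
step 8: stack=$ Q d d h  input=h d d $  — match h
step 9: stack=$ Q d d  input=d d $  — match d
step 10: stack=$ Q d  input=d $  — match d
step 11: stack=$ Q  input=$  — expand Q -> ε
Accept reached after 11 steps.

11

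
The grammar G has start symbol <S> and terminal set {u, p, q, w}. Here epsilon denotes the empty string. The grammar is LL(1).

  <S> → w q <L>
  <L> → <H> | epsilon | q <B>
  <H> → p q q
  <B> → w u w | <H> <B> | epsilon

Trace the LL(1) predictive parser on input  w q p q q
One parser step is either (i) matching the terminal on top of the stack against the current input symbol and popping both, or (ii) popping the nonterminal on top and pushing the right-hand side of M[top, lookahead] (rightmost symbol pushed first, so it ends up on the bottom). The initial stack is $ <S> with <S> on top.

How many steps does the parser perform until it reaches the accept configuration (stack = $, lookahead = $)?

8

step 1: stack=$ <S>  input=w q p q q $  — expand <S> → w q <L>
step 2: stack=$ <L> q w  input=w q p q q $  — match w
step 3: stack=$ <L> q  input=q p q q $  — match q
step 4: stack=$ <L>  input=p q q $  — expand <L> → <H>
step 5: stack=$ <H>  input=p q q $  — expand <H> → p q q
step 6: stack=$ q q p  input=p q q $  — match p
step 7: stack=$ q q  input=q q $  — match q
step 8: stack=$ q  input=q $  — match q
Accept reached after 8 steps.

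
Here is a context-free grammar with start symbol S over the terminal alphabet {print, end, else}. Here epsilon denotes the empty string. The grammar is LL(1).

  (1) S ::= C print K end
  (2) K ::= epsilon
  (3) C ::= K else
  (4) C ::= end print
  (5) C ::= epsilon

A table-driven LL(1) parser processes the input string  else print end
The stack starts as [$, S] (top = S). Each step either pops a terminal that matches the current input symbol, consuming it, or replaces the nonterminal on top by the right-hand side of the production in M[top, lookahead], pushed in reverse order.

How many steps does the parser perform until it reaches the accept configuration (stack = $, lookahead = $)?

7

step 1: stack=$ S  input=else print end $  — expand S ::= C print K end
step 2: stack=$ end K print C  input=else print end $  — expand C ::= K else
step 3: stack=$ end K print else K  input=else print end $  — expand K ::= epsilon
step 4: stack=$ end K print else  input=else print end $  — match else
step 5: stack=$ end K print  input=print end $  — match print
step 6: stack=$ end K  input=end $  — expand K ::= epsilon
step 7: stack=$ end  input=end $  — match end
Accept reached after 7 steps.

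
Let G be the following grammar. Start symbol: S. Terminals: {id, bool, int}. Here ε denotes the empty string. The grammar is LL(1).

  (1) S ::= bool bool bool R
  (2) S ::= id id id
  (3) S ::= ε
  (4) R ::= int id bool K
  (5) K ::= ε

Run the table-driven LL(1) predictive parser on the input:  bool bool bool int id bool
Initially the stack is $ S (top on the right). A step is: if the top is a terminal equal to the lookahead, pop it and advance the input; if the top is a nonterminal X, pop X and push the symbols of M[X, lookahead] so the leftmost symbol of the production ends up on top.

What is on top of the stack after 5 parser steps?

step 1: stack=$ S  input=bool bool bool int id bool $  — expand S ::= bool bool bool R
step 2: stack=$ R bool bool bool  input=bool bool bool int id bool $  — match bool
step 3: stack=$ R bool bool  input=bool bool int id bool $  — match bool
step 4: stack=$ R bool  input=bool int id bool $  — match bool
step 5: stack=$ R  input=int id bool $  — expand R ::= int id bool K
Stack after step 5: $ K bool id int (top = int).

int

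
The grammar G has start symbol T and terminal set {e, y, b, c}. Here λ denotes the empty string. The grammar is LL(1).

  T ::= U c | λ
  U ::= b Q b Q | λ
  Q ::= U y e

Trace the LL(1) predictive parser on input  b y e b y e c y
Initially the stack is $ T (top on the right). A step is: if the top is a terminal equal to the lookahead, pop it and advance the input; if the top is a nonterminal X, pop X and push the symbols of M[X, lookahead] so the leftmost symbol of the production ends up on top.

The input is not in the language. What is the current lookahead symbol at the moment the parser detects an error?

y

      Stack          Input              Action
   1  $ T            b y e b y e c y $  expand T ::= U c
   2  $ c U          b y e b y e c y $  expand U ::= b Q b Q
   3  $ c Q b Q b    b y e b y e c y $  match b
   4  $ c Q b Q      y e b y e c y $    expand Q ::= U y e
   5  $ c Q b e y U  y e b y e c y $    expand U ::= λ
   6  $ c Q b e y    y e b y e c y $    match y
   7  $ c Q b e      e b y e c y $      match e
   8  $ c Q b        b y e c y $        match b
   9  $ c Q          y e c y $          expand Q ::= U y e
  10  $ c e y U      y e c y $          expand U ::= λ
  11  $ c e y        y e c y $          match y
  12  $ c e          e c y $            match e
  13  $ c            c y $              match c
  14  $              y $                error: stack empty but input remains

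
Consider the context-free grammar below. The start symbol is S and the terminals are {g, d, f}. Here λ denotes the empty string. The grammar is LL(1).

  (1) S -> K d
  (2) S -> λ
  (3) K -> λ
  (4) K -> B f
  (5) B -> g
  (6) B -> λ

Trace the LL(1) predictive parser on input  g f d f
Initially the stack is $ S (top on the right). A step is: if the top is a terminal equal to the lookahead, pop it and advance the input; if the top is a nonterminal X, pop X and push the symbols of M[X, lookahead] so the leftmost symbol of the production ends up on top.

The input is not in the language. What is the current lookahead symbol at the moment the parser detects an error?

     Stack    Input      Action
  1  $ S      g f d f $  expand S -> K d
  2  $ d K    g f d f $  expand K -> B f
  3  $ d f B  g f d f $  expand B -> g
  4  $ d f g  g f d f $  match g
  5  $ d f    f d f $    match f
  6  $ d      d f $      match d
  7  $        f $        error: stack empty but input remains

f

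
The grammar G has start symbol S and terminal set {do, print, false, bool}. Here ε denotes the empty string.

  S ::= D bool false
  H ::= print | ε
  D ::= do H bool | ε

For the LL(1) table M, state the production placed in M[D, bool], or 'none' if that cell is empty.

D ::= ε

FIRST(H): from H::=print we get {print}; from H::=ε we get {ε}. So FIRST(H) = {ε, print}.
FIRST(D): from D::=do H bool we get {do}; from D::=ε we get {ε}. So FIRST(D) = {ε, do}.
FIRST(S): from S::=D bool false we get {bool, do}. So FIRST(S) = {bool, do}.
FOLLOW(S) includes $ since S is the start symbol.
FOLLOW(D): in S::=D bool false, D is followed by bool false with FIRST {bool}. Thus FOLLOW(D) = {bool}.
For D ::= do H bool: FIRST(do H bool) = {do}, so it goes in M[D, t] for t ∈ {do}.
For D ::= ε: FIRST(ε) = {ε}, so it goes in M[D, t] for t ∈ {}; since ε ∈ FIRST, also for every t ∈ FOLLOW(D) = {bool}.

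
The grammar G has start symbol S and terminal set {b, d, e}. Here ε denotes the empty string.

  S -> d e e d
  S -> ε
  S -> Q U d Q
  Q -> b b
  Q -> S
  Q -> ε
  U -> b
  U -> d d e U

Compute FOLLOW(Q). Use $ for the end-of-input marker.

{$, b, d}

FIRST(U): from U->b we get {b}; from U->d d e U we get {d}. So FIRST(U) = {b, d}.
FIRST(S): from S->d e e d we get {d}; from S->ε we get {ε}; from S->Q U d Q we get {b, d}. So FIRST(S) = {ε, b, d}.
FIRST(Q): from Q->b b we get {b}; from Q->S we get {ε, b, d}; from Q->ε we get {ε}. So FIRST(Q) = {ε, b, d}.
FOLLOW(S) includes $ since S is the start symbol.
FOLLOW(U): in S->Q U d Q, U is followed by d Q with FIRST {d}; in U->d d e U, the suffix after U is empty (adds nothing new). Thus FOLLOW(U) = {d}.
FOLLOW(S): in Q->S, the suffix after S is empty, so FOLLOW(S) ⊇ FOLLOW(Q) = {$, b, d}. Thus FOLLOW(S) = {$, b, d}.
FOLLOW(Q): in S->Q U d Q (occurrence 1), Q is followed by U d Q with FIRST {b, d}; in S->Q U d Q (occurrence 2), the suffix after Q is empty, so FOLLOW(Q) ⊇ FOLLOW(S) = {$, b, d}. Thus FOLLOW(Q) = {$, b, d}.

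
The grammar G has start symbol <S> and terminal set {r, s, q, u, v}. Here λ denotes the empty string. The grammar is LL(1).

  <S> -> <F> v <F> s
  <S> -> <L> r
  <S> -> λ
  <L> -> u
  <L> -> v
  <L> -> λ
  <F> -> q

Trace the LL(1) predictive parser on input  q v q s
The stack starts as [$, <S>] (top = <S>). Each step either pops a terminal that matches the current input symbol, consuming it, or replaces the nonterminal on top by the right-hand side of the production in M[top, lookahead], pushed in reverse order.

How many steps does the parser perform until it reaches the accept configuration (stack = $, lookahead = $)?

step 1: stack=$ <S>  input=q v q s $  — expand <S> -> <F> v <F> s
step 2: stack=$ s <F> v <F>  input=q v q s $  — expand <F> -> q
step 3: stack=$ s <F> v q  input=q v q s $  — match q
step 4: stack=$ s <F> v  input=v q s $  — match v
step 5: stack=$ s <F>  input=q s $  — expand <F> -> q
step 6: stack=$ s q  input=q s $  — match q
step 7: stack=$ s  input=s $  — match s
Accept reached after 7 steps.

7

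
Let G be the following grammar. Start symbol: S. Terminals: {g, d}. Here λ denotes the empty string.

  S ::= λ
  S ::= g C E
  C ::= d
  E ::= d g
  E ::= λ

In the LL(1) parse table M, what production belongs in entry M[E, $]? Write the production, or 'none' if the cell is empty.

FIRST(S): from S::=λ we get {λ}; from S::=g C E we get {g}. So FIRST(S) = {λ, g}.
FIRST(C): from C::=d we get {d}. So FIRST(C) = {d}.
FIRST(E): from E::=d g we get {d}; from E::=λ we get {λ}. So FIRST(E) = {λ, d}.
FOLLOW(S) includes $ since S is the start symbol.
FOLLOW(S): S appears on no right-hand side. Thus FOLLOW(S) = {$}.
FOLLOW(E): in S::=g C E, the suffix after E is empty, so FOLLOW(E) ⊇ FOLLOW(S) = {$}. Thus FOLLOW(E) = {$}.
For E ::= d g: FIRST(d g) = {d}, so it goes in M[E, t] for t ∈ {d}.
For E ::= λ: FIRST(λ) = {λ}, so it goes in M[E, t] for t ∈ {}; since λ ∈ FIRST, also for every t ∈ FOLLOW(E) = {$}.

E ::= λ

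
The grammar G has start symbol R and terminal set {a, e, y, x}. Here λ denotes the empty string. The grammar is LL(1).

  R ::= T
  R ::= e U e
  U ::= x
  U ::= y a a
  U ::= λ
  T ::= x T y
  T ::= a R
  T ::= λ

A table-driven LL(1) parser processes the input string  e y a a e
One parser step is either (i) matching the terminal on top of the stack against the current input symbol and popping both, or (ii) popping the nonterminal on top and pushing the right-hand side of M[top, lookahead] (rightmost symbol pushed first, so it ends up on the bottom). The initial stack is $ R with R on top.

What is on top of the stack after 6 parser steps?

step 1: stack=$ R  input=e y a a e $  — expand R ::= e U e
step 2: stack=$ e U e  input=e y a a e $  — match e
step 3: stack=$ e U  input=y a a e $  — expand U ::= y a a
step 4: stack=$ e a a y  input=y a a e $  — match y
step 5: stack=$ e a a  input=a a e $  — match a
step 6: stack=$ e a  input=a e $  — match a
Stack after step 6: $ e (top = e).

e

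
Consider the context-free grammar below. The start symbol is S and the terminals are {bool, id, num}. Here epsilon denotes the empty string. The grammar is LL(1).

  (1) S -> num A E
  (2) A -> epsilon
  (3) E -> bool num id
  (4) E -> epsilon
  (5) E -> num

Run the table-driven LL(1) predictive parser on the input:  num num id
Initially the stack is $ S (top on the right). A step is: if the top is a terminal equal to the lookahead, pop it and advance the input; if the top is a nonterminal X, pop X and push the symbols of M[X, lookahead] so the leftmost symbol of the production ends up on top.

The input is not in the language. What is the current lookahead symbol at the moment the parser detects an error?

step 1: stack=$ S  input=num num id $  — expand S -> num A E
step 2: stack=$ E A num  input=num num id $  — match num
step 3: stack=$ E A  input=num id $  — expand A -> epsilon
step 4: stack=$ E  input=num id $  — expand E -> num
step 5: stack=$ num  input=num id $  — match num
step 6: stack=$  input=id $  — error: stack empty but input remains

id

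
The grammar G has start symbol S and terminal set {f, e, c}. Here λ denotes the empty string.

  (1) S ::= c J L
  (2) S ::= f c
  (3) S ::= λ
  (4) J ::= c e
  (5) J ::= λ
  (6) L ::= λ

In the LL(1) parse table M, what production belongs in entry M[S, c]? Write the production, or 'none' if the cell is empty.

FIRST(S): from S::=c J L we get {c}; from S::=f c we get {f}; from S::=λ we get {λ}. So FIRST(S) = {λ, c, f}.
FIRST(J): from J::=c e we get {c}; from J::=λ we get {λ}. So FIRST(J) = {λ, c}.
FIRST(L): from L::=λ we get {λ}. So FIRST(L) = {λ}.
FOLLOW(S) includes $ since S is the start symbol.
FOLLOW(S): S appears on no right-hand side. Thus FOLLOW(S) = {$}.
For S ::= c J L: FIRST(c J L) = {c}, so it goes in M[S, t] for t ∈ {c}.
For S ::= f c: FIRST(f c) = {f}, so it goes in M[S, t] for t ∈ {f}.
For S ::= λ: FIRST(λ) = {λ}, so it goes in M[S, t] for t ∈ {}; since λ ∈ FIRST, also for every t ∈ FOLLOW(S) = {$}.

S ::= c J L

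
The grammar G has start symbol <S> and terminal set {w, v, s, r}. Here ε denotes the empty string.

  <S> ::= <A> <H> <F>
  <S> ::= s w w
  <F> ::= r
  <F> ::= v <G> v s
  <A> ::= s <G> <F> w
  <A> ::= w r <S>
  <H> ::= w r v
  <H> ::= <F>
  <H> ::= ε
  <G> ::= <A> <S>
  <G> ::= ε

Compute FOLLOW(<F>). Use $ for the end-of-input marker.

FIRST(<F>): from <F>::=r we get {r}; from <F>::=v <G> v s we get {v}. So FIRST(<F>) = {r, v}.
FIRST(<A>): from <A>::=s <G> <F> w we get {s}; from <A>::=w r <S> we get {w}. So FIRST(<A>) = {s, w}.
FIRST(<S>): from <S>::=<A> <H> <F> we get {s, w}; from <S>::=s w w we get {s}. So FIRST(<S>) = {s, w}.
FIRST(<H>): from <H>::=w r v we get {w}; from <H>::=<F> we get {r, v}; from <H>::=ε we get {ε}. So FIRST(<H>) = {ε, r, v, w}.
FIRST(<G>): from <G>::=<A> <S> we get {s, w}; from <G>::=ε we get {ε}. So FIRST(<G>) = {ε, s, w}.
FOLLOW(<S>) includes $ since <S> is the start symbol.
FOLLOW(<A>): in <S>::=<A> <H> <F>, <A> is followed by <H> <F> with FIRST {r, v, w}; in <G>::=<A> <S>, <A> is followed by <S> with FIRST {s, w}. Thus FOLLOW(<A>) = {r, s, v, w}.
FOLLOW(<H>): in <S>::=<A> <H> <F>, <H> is followed by <F> with FIRST {r, v}. Thus FOLLOW(<H>) = {r, v}.
FOLLOW(<G>): in <F>::=v <G> v s, <G> is followed by v s with FIRST {v}; in <A>::=s <G> <F> w, <G> is followed by <F> w with FIRST {r, v}. Thus FOLLOW(<G>) = {r, v}.
FOLLOW(<S>): in <A>::=w r <S>, the suffix after <S> is empty, so FOLLOW(<S>) ⊇ FOLLOW(<A>) = {r, s, v, w}; in <G>::=<A> <S>, the suffix after <S> is empty, so FOLLOW(<S>) ⊇ FOLLOW(<G>) = {r, v}. Thus FOLLOW(<S>) = {$, r, s, v, w}.
FOLLOW(<F>): in <S>::=<A> <H> <F>, the suffix after <F> is empty, so FOLLOW(<F>) ⊇ FOLLOW(<S>) = {$, r, s, v, w}; in <A>::=s <G> <F> w, <F> is followed by w with FIRST {w}; in <H>::=<F>, the suffix after <F> is empty, so FOLLOW(<F>) ⊇ FOLLOW(<H>) = {r, v}. Thus FOLLOW(<F>) = {$, r, s, v, w}.

{$, r, s, v, w}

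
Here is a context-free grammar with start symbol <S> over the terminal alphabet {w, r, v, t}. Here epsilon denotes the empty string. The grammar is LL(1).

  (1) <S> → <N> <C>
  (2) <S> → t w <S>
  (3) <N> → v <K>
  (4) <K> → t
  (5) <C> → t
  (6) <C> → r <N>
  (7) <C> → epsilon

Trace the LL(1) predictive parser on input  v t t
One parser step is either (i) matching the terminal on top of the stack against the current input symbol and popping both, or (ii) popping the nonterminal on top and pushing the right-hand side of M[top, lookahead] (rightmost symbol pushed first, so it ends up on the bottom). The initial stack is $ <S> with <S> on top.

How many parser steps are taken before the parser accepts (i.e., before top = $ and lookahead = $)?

step 1: stack=$ <S>  input=v t t $  — expand <S> → <N> <C>
step 2: stack=$ <C> <N>  input=v t t $  — expand <N> → v <K>
step 3: stack=$ <C> <K> v  input=v t t $  — match v
step 4: stack=$ <C> <K>  input=t t $  — expand <K> → t
step 5: stack=$ <C> t  input=t t $  — match t
step 6: stack=$ <C>  input=t $  — expand <C> → t
step 7: stack=$ t  input=t $  — match t
Accept reached after 7 steps.

7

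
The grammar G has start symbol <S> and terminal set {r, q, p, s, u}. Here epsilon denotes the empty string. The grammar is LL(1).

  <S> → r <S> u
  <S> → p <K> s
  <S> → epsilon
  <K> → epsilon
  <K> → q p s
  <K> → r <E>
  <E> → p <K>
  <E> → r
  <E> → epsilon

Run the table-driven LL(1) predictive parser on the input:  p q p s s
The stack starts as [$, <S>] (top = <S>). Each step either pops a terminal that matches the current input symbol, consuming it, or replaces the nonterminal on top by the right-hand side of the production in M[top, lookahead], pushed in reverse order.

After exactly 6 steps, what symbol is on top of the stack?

s

step 1: stack=$ <S>  input=p q p s s $  — expand <S> → p <K> s
step 2: stack=$ s <K> p  input=p q p s s $  — match p
step 3: stack=$ s <K>  input=q p s s $  — expand <K> → q p s
step 4: stack=$ s s p q  input=q p s s $  — match q
step 5: stack=$ s s p  input=p s s $  — match p
step 6: stack=$ s s  input=s s $  — match s
Stack after step 6: $ s (top = s).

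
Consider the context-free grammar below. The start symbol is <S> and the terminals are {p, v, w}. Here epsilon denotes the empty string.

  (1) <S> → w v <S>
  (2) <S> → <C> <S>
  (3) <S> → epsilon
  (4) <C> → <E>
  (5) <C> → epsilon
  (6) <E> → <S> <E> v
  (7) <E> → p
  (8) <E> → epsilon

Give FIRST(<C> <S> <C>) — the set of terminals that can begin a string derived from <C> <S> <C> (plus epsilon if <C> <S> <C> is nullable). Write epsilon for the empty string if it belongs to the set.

FIRST(<S>): from <S>→w v <S> we get {w}; from <S>→<C> <S> we get {epsilon, p, v, w}; from <S>→epsilon we get {epsilon}. So FIRST(<S>) = {epsilon, p, v, w}.
FIRST(<E>): from <E>→<S> <E> v we get {p, v, w}; from <E>→p we get {p}; from <E>→epsilon we get {epsilon}. So FIRST(<E>) = {epsilon, p, v, w}.
FIRST(<C>): from <C>→<E> we get {epsilon, p, v, w}; from <C>→epsilon we get {epsilon}. So FIRST(<C>) = {epsilon, p, v, w}.
FIRST(<C> <S> <C>): take FIRST of each symbol in turn, carrying on past any symbol whose FIRST contains epsilon; result {epsilon, p, v, w}.

{epsilon, p, v, w}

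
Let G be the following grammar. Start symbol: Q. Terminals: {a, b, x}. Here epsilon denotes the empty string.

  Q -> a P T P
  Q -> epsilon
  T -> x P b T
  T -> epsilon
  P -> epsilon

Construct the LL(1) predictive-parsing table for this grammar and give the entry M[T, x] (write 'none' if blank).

FIRST(Q): from Q->a P T P we get {a}; from Q->epsilon we get {epsilon}. So FIRST(Q) = {epsilon, a}.
FIRST(T): from T->x P b T we get {x}; from T->epsilon we get {epsilon}. So FIRST(T) = {epsilon, x}.
FIRST(P): from P->epsilon we get {epsilon}. So FIRST(P) = {epsilon}.
FOLLOW(Q) includes $ since Q is the start symbol.
FOLLOW(Q): Q appears on no right-hand side. Thus FOLLOW(Q) = {$}.
FOLLOW(T): in Q->a P T P, T is followed by P with FIRST {epsilon}; in Q->a P T P, the suffix after T is nullable, so FOLLOW(T) ⊇ FOLLOW(Q) = {$}; in T->x P b T, the suffix after T is empty (adds nothing new). Thus FOLLOW(T) = {$}.
For T -> x P b T: FIRST(x P b T) = {x}, so it goes in M[T, t] for t ∈ {x}.
For T -> epsilon: FIRST(epsilon) = {epsilon}, so it goes in M[T, t] for t ∈ {}; since epsilon ∈ FIRST, also for every t ∈ FOLLOW(T) = {$}.

T -> x P b T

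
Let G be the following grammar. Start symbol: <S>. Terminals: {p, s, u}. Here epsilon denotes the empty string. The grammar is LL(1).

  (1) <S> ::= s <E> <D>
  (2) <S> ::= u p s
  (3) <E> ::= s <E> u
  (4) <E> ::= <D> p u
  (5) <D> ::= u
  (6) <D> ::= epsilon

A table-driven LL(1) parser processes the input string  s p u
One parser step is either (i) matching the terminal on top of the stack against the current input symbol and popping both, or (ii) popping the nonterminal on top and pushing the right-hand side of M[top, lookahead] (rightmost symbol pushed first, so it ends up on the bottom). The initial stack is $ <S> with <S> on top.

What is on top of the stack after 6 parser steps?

step 1: stack=$ <S>  input=s p u $  — expand <S> ::= s <E> <D>
step 2: stack=$ <D> <E> s  input=s p u $  — match s
step 3: stack=$ <D> <E>  input=p u $  — expand <E> ::= <D> p u
step 4: stack=$ <D> u p <D>  input=p u $  — expand <D> ::= epsilon
step 5: stack=$ <D> u p  input=p u $  — match p
step 6: stack=$ <D> u  input=u $  — match u
Stack after step 6: $ <D> (top = <D>).

<D>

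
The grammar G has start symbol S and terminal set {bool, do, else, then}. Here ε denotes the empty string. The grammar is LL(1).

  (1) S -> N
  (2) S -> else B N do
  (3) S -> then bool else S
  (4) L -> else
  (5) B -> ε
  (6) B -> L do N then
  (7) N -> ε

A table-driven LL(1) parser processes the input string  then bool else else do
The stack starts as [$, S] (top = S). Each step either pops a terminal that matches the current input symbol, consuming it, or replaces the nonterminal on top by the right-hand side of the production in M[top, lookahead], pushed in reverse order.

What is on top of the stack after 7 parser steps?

N

step 1: stack=$ S  input=then bool else else do $  — expand S -> then bool else S
step 2: stack=$ S else bool then  input=then bool else else do $  — match then
step 3: stack=$ S else bool  input=bool else else do $  — match bool
step 4: stack=$ S else  input=else else do $  — match else
step 5: stack=$ S  input=else do $  — expand S -> else B N do
step 6: stack=$ do N B else  input=else do $  — match else
step 7: stack=$ do N B  input=do $  — expand B -> ε
Stack after step 7: $ do N (top = N).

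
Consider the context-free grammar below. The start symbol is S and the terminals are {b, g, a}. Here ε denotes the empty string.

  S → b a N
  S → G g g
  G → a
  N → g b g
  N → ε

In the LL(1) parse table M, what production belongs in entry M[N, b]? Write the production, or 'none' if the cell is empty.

FIRST(G) = {a}
FIRST(N) = {ε, g}
FIRST(S) = {a, b}  (via G g g)
FOLLOW(S) includes $ since S is the start symbol.
FOLLOW(S): S appears on no right-hand side. Thus FOLLOW(S) = {$}.
FOLLOW(N): in S→b a N, the suffix after N is empty, so FOLLOW(N) ⊇ FOLLOW(S) = {$}. Thus FOLLOW(N) = {$}.
For N → g b g: FIRST(g b g) = {g}, so it goes in M[N, t] for t ∈ {g}.
For N → ε: FIRST(ε) = {ε}, so it goes in M[N, t] for t ∈ {}; since ε ∈ FIRST, also for every t ∈ FOLLOW(N) = {$}.
None of these place a production in M[N, b].

none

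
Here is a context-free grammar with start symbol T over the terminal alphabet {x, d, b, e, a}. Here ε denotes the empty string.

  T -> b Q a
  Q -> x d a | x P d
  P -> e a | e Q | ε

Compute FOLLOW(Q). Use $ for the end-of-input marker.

{a, d}

FIRST(T): from T->b Q a we get {b}. So FIRST(T) = {b}.
FIRST(Q): from Q->x d a we get {x}; from Q->x P d we get {x}. So FIRST(Q) = {x}.
FIRST(P): from P->e a we get {e}; from P->e Q we get {e}; from P->ε we get {ε}. So FIRST(P) = {ε, e}.
FOLLOW(T) includes $ since T is the start symbol.
FOLLOW(T): T appears on no right-hand side. Thus FOLLOW(T) = {$}.
FOLLOW(P): in Q->x P d, P is followed by d with FIRST {d}. Thus FOLLOW(P) = {d}.
FOLLOW(Q): in T->b Q a, Q is followed by a with FIRST {a}; in P->e Q, the suffix after Q is empty, so FOLLOW(Q) ⊇ FOLLOW(P) = {d}. Thus FOLLOW(Q) = {a, d}.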